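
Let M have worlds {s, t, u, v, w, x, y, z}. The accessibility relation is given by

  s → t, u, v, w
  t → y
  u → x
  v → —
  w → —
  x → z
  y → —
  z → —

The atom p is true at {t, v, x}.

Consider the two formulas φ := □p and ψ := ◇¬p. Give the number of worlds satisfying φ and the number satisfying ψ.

5 and 3

For □p:
s: successors {t, u, v, w}; p there: t:T, u:F, v:T, w:F. ✗
t: successors {y}; p there: y:F. ✗
u: successors {x}; p there: x:T. ✓
v: no successors, so □p holds vacuously. ✓
w: no successors, so □p holds vacuously. ✓
x: successors {z}; p there: z:F. ✗
y: no successors, so □p holds vacuously. ✓
z: no successors, so □p holds vacuously. ✓
— 5 worlds.
For ◇¬p:
s: successors {t, u, v, w}; ¬p there: t:F, u:T, v:F, w:T. ✓
t: successors {y}; ¬p there: y:T. ✓
u: successors {x}; ¬p there: x:F. ✗
v: no successors, so ◇¬p fails. ✗
w: no successors, so ◇¬p fails. ✗
x: successors {z}; ¬p there: z:T. ✓
y: no successors, so ◇¬p fails. ✗
z: no successors, so ◇¬p fails. ✗
— 3 worlds.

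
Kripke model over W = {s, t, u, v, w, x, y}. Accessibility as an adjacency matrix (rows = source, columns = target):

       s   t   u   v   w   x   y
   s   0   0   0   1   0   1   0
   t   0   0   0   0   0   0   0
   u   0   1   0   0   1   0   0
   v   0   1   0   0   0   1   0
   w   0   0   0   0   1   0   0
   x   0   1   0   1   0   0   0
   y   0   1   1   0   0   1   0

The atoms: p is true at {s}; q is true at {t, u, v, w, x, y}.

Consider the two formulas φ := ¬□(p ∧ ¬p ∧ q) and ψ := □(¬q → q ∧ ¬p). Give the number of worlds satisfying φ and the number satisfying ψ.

6 and 7

For ¬□(p ∧ ¬p ∧ q):
s: □(p ∧ ¬p ∧ q) is F. ✓
t: □(p ∧ ¬p ∧ q) is T. ✗
u: □(p ∧ ¬p ∧ q) is F. ✓
v: □(p ∧ ¬p ∧ q) is F. ✓
w: □(p ∧ ¬p ∧ q) is F. ✓
x: □(p ∧ ¬p ∧ q) is F. ✓
y: □(p ∧ ¬p ∧ q) is F. ✓
— 6 worlds.
For □(¬q → q ∧ ¬p):
s: successors {v, x}; ¬q → q ∧ ¬p there: v:T, x:T. ✓
t: no successors, so □(¬q → q ∧ ¬p) holds vacuously. ✓
u: successors {t, w}; ¬q → q ∧ ¬p there: t:T, w:T. ✓
v: successors {t, x}; ¬q → q ∧ ¬p there: t:T, x:T. ✓
w: successors {w}; ¬q → q ∧ ¬p there: w:T. ✓
x: successors {t, v}; ¬q → q ∧ ¬p there: t:T, v:T. ✓
y: successors {t, u, x}; ¬q → q ∧ ¬p there: t:T, u:T, x:T. ✓
— 7 worlds.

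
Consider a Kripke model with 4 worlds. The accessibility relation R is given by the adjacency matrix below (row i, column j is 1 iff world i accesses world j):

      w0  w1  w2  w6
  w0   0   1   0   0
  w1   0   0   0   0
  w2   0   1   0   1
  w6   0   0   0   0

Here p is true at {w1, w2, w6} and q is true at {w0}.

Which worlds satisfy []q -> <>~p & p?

{w0, w2}

w0: []q is F, <>~p & p is F. ✓
w1: []q is T, <>~p & p is F. ✗
w2: []q is F, <>~p & p is F. ✓
w6: []q is T, <>~p & p is F. ✗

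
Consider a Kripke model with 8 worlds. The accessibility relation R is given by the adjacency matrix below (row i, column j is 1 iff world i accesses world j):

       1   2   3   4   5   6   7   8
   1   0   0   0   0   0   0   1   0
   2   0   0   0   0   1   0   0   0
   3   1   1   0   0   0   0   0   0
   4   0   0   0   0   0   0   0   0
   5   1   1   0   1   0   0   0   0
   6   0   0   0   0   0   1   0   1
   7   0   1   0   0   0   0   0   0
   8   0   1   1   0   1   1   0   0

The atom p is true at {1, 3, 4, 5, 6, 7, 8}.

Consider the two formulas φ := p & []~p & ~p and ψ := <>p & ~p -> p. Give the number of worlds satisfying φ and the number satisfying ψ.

0 and 7

For p & []~p & ~p:
1: p is T, []~p & ~p is F. ✗
2: p is F, []~p & ~p is F. ✗
3: p is T, []~p & ~p is F. ✗
4: p is T, []~p & ~p is F. ✗
5: p is T, []~p & ~p is F. ✗
6: p is T, []~p & ~p is F. ✗
7: p is T, []~p & ~p is F. ✗
8: p is T, []~p & ~p is F. ✗
— 0 worlds.
For <>p & ~p -> p:
1: <>p & ~p is F, p is T. ✓
2: <>p & ~p is T, p is F. ✗
3: <>p & ~p is F, p is T. ✓
4: <>p & ~p is F, p is T. ✓
5: <>p & ~p is F, p is T. ✓
6: <>p & ~p is F, p is T. ✓
7: <>p & ~p is F, p is T. ✓
8: <>p & ~p is F, p is T. ✓
— 7 worlds.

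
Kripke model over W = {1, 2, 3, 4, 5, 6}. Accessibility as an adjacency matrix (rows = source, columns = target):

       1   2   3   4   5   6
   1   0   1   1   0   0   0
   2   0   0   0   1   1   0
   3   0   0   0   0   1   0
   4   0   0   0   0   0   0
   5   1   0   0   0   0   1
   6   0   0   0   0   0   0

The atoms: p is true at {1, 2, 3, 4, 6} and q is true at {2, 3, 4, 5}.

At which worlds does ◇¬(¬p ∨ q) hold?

1: successors {2, 3}; ¬(¬p ∨ q) there: 2:F, 3:F. ✗
2: successors {4, 5}; ¬(¬p ∨ q) there: 4:F, 5:F. ✗
3: successors {5}; ¬(¬p ∨ q) there: 5:F. ✗
4: no successors, so ◇¬(¬p ∨ q) fails. ✗
5: successors {1, 6}; ¬(¬p ∨ q) there: 1:T, 6:T. ✓
6: no successors, so ◇¬(¬p ∨ q) fails. ✗

{5}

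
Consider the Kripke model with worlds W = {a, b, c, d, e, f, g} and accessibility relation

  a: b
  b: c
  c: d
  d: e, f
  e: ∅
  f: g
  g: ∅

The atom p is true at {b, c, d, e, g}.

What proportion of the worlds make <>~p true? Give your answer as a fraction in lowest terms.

1/7

a: successors {b}; ~p there: b:F. ✗
b: successors {c}; ~p there: c:F. ✗
c: successors {d}; ~p there: d:F. ✗
d: successors {e, f}; ~p there: e:F, f:T. ✓
e: no successors, so <>~p fails. ✗
f: successors {g}; ~p there: g:F. ✗
g: no successors, so <>~p fails. ✗
That's 1 of 7 worlds, so 1/7.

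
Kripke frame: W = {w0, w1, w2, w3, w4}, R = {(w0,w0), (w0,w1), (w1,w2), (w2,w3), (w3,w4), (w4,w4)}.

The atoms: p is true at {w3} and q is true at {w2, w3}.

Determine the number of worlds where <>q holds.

2

w0: successors {w0, w1}; q there: w0:F, w1:F. ✗
w1: successors {w2}; q there: w2:T. ✓
w2: successors {w3}; q there: w3:T. ✓
w3: successors {w4}; q there: w4:F. ✗
w4: successors {w4}; q there: w4:F. ✗
Satisfying worlds: {w1, w2}.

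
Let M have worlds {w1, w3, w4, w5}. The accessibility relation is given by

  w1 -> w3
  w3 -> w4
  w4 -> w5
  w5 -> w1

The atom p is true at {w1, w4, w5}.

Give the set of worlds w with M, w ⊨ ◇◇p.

w1: successors {w3}; ◇p there: w3:T. ✓
w3: successors {w4}; ◇p there: w4:T. ✓
w4: successors {w5}; ◇p there: w5:T. ✓
w5: successors {w1}; ◇p there: w1:F. ✗

{w1, w3, w4}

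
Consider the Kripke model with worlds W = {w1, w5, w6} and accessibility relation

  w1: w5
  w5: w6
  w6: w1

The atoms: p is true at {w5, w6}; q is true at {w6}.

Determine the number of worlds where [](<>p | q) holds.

3

w1: successors {w5}; <>p | q there: w5:T. ✓
w5: successors {w6}; <>p | q there: w6:T. ✓
w6: successors {w1}; <>p | q there: w1:T. ✓
Satisfying worlds: {w1, w5, w6}.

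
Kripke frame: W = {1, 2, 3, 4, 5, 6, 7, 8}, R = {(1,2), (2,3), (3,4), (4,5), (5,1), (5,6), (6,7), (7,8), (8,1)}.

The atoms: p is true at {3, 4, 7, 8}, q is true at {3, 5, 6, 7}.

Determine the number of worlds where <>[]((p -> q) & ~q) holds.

3

1: successors {2}; []((p -> q) & ~q) there: 2:F. ✗
2: successors {3}; []((p -> q) & ~q) there: 3:F. ✗
3: successors {4}; []((p -> q) & ~q) there: 4:F. ✗
4: successors {5}; []((p -> q) & ~q) there: 5:F. ✗
5: successors {1, 6}; []((p -> q) & ~q) there: 1:T, 6:F. ✓
6: successors {7}; []((p -> q) & ~q) there: 7:F. ✗
7: successors {8}; []((p -> q) & ~q) there: 8:T. ✓
8: successors {1}; []((p -> q) & ~q) there: 1:T. ✓
Satisfying worlds: {5, 7, 8}.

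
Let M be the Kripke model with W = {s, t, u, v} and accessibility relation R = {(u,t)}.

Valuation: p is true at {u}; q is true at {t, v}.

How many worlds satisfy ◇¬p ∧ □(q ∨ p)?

1

s: ◇¬p is F, □(q ∨ p) is T. ✗
t: ◇¬p is F, □(q ∨ p) is T. ✗
u: ◇¬p is T, □(q ∨ p) is T. ✓
v: ◇¬p is F, □(q ∨ p) is T. ✗
Satisfying worlds: {u}.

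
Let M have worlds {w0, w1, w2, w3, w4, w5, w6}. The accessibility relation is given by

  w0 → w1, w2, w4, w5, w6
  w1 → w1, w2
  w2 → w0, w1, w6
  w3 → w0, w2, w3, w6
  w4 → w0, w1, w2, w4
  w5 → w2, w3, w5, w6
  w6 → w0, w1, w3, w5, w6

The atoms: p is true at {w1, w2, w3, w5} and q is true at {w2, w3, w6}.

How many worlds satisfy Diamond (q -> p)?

w0: successors {w1, w2, w4, w5, w6}; q -> p there: w1:T, w2:T, w4:T, w5:T, w6:F. ✓
w1: successors {w1, w2}; q -> p there: w1:T, w2:T. ✓
w2: successors {w0, w1, w6}; q -> p there: w0:T, w1:T, w6:F. ✓
w3: successors {w0, w2, w3, w6}; q -> p there: w0:T, w2:T, w3:T, w6:F. ✓
w4: successors {w0, w1, w2, w4}; q -> p there: w0:T, w1:T, w2:T, w4:T. ✓
w5: successors {w2, w3, w5, w6}; q -> p there: w2:T, w3:T, w5:T, w6:F. ✓
w6: successors {w0, w1, w3, w5, w6}; q -> p there: w0:T, w1:T, w3:T, w5:T, w6:F. ✓
Satisfying worlds: {w0, w1, w2, w3, w4, w5, w6}.

7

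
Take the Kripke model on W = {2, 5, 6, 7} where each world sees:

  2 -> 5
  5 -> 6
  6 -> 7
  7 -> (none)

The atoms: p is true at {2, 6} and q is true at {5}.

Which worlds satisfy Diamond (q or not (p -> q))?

{2, 5}

2: successors {5}; q or not (p -> q) there: 5:T. ✓
5: successors {6}; q or not (p -> q) there: 6:T. ✓
6: successors {7}; q or not (p -> q) there: 7:F. ✗
7: no successors, so Diamond (q or not (p -> q)) fails. ✗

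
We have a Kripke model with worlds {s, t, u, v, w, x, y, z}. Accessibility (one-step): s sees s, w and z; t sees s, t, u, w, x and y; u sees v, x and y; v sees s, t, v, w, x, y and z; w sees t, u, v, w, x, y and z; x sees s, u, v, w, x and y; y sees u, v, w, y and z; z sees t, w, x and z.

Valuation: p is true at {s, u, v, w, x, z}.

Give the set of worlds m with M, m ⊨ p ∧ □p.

s: p is T, □p is T. ✓
t: p is F, □p is F. ✗
u: p is T, □p is F. ✗
v: p is T, □p is F. ✗
w: p is T, □p is F. ✗
x: p is T, □p is F. ✗
y: p is F, □p is F. ✗
z: p is T, □p is F. ✗

{s}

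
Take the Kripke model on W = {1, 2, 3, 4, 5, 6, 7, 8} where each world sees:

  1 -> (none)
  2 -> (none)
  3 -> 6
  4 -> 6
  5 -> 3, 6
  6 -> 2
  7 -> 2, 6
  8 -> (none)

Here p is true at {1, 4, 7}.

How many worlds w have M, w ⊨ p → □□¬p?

8

1: p is T, □□¬p is T. ✓
2: p is F, □□¬p is T. ✓
3: p is F, □□¬p is T. ✓
4: p is T, □□¬p is T. ✓
5: p is F, □□¬p is T. ✓
6: p is F, □□¬p is T. ✓
7: p is T, □□¬p is T. ✓
8: p is F, □□¬p is T. ✓
Satisfying worlds: {1, 2, 3, 4, 5, 6, 7, 8}.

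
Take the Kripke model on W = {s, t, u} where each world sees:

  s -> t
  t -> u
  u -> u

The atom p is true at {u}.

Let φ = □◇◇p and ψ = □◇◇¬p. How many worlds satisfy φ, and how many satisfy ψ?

3 and 0

For □◇◇p:
s: successors {t}; ◇◇p there: t:T. ✓
t: successors {u}; ◇◇p there: u:T. ✓
u: successors {u}; ◇◇p there: u:T. ✓
— 3 worlds.
For □◇◇¬p:
s: successors {t}; ◇◇¬p there: t:F. ✗
t: successors {u}; ◇◇¬p there: u:F. ✗
u: successors {u}; ◇◇¬p there: u:F. ✗
— 0 worlds.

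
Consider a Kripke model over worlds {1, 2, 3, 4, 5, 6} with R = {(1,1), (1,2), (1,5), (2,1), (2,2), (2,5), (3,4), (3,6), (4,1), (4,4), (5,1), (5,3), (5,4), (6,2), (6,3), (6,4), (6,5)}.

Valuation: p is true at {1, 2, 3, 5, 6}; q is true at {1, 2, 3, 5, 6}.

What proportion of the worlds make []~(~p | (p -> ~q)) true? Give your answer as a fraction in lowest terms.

1/3

1: successors {1, 2, 5}; ~(~p | (p -> ~q)) there: 1:T, 2:T, 5:T. ✓
2: successors {1, 2, 5}; ~(~p | (p -> ~q)) there: 1:T, 2:T, 5:T. ✓
3: successors {4, 6}; ~(~p | (p -> ~q)) there: 4:F, 6:T. ✗
4: successors {1, 4}; ~(~p | (p -> ~q)) there: 1:T, 4:F. ✗
5: successors {1, 3, 4}; ~(~p | (p -> ~q)) there: 1:T, 3:T, 4:F. ✗
6: successors {2, 3, 4, 5}; ~(~p | (p -> ~q)) there: 2:T, 3:T, 4:F, 5:T. ✗
That's 2 of 6 worlds, so 2/6 = 1/3.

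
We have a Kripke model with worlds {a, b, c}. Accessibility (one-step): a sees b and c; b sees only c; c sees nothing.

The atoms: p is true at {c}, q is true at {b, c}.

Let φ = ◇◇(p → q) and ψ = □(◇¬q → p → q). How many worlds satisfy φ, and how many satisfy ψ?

For ◇◇(p → q):
a: successors {b, c}; ◇(p → q) there: b:T, c:F. ✓
b: successors {c}; ◇(p → q) there: c:F. ✗
c: no successors, so ◇◇(p → q) fails. ✗
— 1 world.
For □(◇¬q → p → q):
a: successors {b, c}; ◇¬q → p → q there: b:T, c:T. ✓
b: successors {c}; ◇¬q → p → q there: c:T. ✓
c: no successors, so □(◇¬q → p → q) holds vacuously. ✓
— 3 worlds.

1 and 3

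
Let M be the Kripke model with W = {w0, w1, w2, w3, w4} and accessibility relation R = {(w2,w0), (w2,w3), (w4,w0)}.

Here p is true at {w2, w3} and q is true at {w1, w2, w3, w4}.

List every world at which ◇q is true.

w0: no successors, so ◇q fails. ✗
w1: no successors, so ◇q fails. ✗
w2: successors {w0, w3}; q there: w0:F, w3:T. ✓
w3: no successors, so ◇q fails. ✗
w4: successors {w0}; q there: w0:F. ✗

{w2}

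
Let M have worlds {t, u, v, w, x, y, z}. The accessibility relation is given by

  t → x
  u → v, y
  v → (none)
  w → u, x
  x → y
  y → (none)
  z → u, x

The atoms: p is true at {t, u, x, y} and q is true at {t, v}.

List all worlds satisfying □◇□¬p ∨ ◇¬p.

{t, u, v, w, y, z}

t: □◇□¬p is T, ◇¬p is F. ✓
u: □◇□¬p is F, ◇¬p is T. ✓
v: □◇□¬p is T, ◇¬p is F. ✓
w: □◇□¬p is T, ◇¬p is F. ✓
x: □◇□¬p is F, ◇¬p is F. ✗
y: □◇□¬p is T, ◇¬p is F. ✓
z: □◇□¬p is T, ◇¬p is F. ✓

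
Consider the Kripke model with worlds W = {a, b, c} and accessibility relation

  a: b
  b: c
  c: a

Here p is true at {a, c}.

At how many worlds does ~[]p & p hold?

1

a: ~[]p is T, p is T. ✓
b: ~[]p is F, p is F. ✗
c: ~[]p is F, p is T. ✗
Satisfying worlds: {a}.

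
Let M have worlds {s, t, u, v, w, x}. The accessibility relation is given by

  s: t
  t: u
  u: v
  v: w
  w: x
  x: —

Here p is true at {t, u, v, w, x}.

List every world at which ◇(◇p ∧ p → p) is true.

s: successors {t}; ◇p ∧ p → p there: t:T. ✓
t: successors {u}; ◇p ∧ p → p there: u:T. ✓
u: successors {v}; ◇p ∧ p → p there: v:T. ✓
v: successors {w}; ◇p ∧ p → p there: w:T. ✓
w: successors {x}; ◇p ∧ p → p there: x:T. ✓
x: no successors, so ◇(◇p ∧ p → p) fails. ✗

{s, t, u, v, w}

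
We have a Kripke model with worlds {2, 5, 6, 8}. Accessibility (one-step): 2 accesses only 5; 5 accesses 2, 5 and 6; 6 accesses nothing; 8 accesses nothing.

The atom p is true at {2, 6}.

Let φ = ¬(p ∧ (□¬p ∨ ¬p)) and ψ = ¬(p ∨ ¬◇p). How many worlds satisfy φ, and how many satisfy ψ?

2 and 1

For ¬(p ∧ (□¬p ∨ ¬p)):
2: p ∧ (□¬p ∨ ¬p) is T. ✗
5: p ∧ (□¬p ∨ ¬p) is F. ✓
6: p ∧ (□¬p ∨ ¬p) is T. ✗
8: p ∧ (□¬p ∨ ¬p) is F. ✓
— 2 worlds.
For ¬(p ∨ ¬◇p):
2: p ∨ ¬◇p is T. ✗
5: p ∨ ¬◇p is F. ✓
6: p ∨ ¬◇p is T. ✗
8: p ∨ ¬◇p is T. ✗
— 1 world.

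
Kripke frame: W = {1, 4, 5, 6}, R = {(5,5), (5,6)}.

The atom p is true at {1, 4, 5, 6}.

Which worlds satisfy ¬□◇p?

1: □◇p is T. ✗
4: □◇p is T. ✗
5: □◇p is F. ✓
6: □◇p is T. ✗

{5}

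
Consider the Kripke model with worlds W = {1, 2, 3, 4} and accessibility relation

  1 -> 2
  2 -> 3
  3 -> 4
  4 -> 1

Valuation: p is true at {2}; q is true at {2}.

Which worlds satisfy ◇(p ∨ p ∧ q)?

1: successors {2}; p ∨ p ∧ q there: 2:T. ✓
2: successors {3}; p ∨ p ∧ q there: 3:F. ✗
3: successors {4}; p ∨ p ∧ q there: 4:F. ✗
4: successors {1}; p ∨ p ∧ q there: 1:F. ✗

{1}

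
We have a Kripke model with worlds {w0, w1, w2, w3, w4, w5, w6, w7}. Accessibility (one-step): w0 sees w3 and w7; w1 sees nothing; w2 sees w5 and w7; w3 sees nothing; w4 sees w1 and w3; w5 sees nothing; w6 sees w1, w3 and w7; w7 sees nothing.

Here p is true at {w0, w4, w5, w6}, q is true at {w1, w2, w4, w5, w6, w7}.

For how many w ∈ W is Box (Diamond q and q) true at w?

w0: successors {w3, w7}; Diamond q and q there: w3:F, w7:F. ✗
w1: no successors, so Box (Diamond q and q) holds vacuously. ✓
w2: successors {w5, w7}; Diamond q and q there: w5:F, w7:F. ✗
w3: no successors, so Box (Diamond q and q) holds vacuously. ✓
w4: successors {w1, w3}; Diamond q and q there: w1:F, w3:F. ✗
w5: no successors, so Box (Diamond q and q) holds vacuously. ✓
w6: successors {w1, w3, w7}; Diamond q and q there: w1:F, w3:F, w7:F. ✗
w7: no successors, so Box (Diamond q and q) holds vacuously. ✓
Satisfying worlds: {w1, w3, w5, w7}.

4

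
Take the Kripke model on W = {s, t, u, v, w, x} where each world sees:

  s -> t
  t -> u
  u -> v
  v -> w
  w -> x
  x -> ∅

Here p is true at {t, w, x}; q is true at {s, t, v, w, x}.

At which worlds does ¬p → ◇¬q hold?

s: ¬p is T, ◇¬q is F. ✗
t: ¬p is F, ◇¬q is T. ✓
u: ¬p is T, ◇¬q is F. ✗
v: ¬p is T, ◇¬q is F. ✗
w: ¬p is F, ◇¬q is F. ✓
x: ¬p is F, ◇¬q is F. ✓

{t, w, x}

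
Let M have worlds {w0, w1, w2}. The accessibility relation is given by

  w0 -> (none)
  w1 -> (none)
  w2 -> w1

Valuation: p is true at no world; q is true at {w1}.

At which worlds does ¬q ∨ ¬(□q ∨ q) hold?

w0: ¬q is T, ¬(□q ∨ q) is F. ✓
w1: ¬q is F, ¬(□q ∨ q) is F. ✗
w2: ¬q is T, ¬(□q ∨ q) is F. ✓

{w0, w2}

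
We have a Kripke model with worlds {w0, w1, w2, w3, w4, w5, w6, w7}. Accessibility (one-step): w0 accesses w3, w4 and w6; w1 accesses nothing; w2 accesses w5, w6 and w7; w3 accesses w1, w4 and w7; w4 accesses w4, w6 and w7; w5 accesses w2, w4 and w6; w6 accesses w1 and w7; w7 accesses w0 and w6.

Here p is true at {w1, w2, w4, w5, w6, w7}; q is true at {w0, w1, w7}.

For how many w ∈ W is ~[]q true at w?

w0: []q is F. ✓
w1: []q is T. ✗
w2: []q is F. ✓
w3: []q is F. ✓
w4: []q is F. ✓
w5: []q is F. ✓
w6: []q is T. ✗
w7: []q is F. ✓
Satisfying worlds: {w0, w2, w3, w4, w5, w7}.

6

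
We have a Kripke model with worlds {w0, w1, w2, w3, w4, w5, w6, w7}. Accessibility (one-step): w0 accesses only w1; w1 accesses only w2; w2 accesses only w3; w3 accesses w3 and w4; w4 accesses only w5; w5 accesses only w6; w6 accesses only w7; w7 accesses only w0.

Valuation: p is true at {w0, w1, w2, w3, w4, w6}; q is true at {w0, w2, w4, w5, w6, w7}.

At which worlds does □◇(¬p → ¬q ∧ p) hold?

w0: successors {w1}; ◇(¬p → ¬q ∧ p) there: w1:T. ✓
w1: successors {w2}; ◇(¬p → ¬q ∧ p) there: w2:T. ✓
w2: successors {w3}; ◇(¬p → ¬q ∧ p) there: w3:T. ✓
w3: successors {w3, w4}; ◇(¬p → ¬q ∧ p) there: w3:T, w4:F. ✗
w4: successors {w5}; ◇(¬p → ¬q ∧ p) there: w5:T. ✓
w5: successors {w6}; ◇(¬p → ¬q ∧ p) there: w6:F. ✗
w6: successors {w7}; ◇(¬p → ¬q ∧ p) there: w7:T. ✓
w7: successors {w0}; ◇(¬p → ¬q ∧ p) there: w0:T. ✓

{w0, w1, w2, w4, w6, w7}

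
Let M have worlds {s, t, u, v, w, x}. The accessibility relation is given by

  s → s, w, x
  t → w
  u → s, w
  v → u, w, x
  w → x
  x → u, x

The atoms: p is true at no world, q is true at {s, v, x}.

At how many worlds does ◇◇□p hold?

s: successors {s, w, x}; ◇□p there: s:F, w:F, x:F. ✗
t: successors {w}; ◇□p there: w:F. ✗
u: successors {s, w}; ◇□p there: s:F, w:F. ✗
v: successors {u, w, x}; ◇□p there: u:F, w:F, x:F. ✗
w: successors {x}; ◇□p there: x:F. ✗
x: successors {u, x}; ◇□p there: u:F, x:F. ✗
Satisfying worlds: ∅.

0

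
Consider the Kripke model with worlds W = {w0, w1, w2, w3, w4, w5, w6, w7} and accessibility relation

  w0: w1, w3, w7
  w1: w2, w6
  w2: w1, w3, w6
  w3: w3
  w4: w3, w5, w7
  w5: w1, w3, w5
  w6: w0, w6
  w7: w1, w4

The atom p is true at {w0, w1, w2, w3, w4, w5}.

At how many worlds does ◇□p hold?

5

w0: successors {w1, w3, w7}; □p there: w1:F, w3:T, w7:T. ✓
w1: successors {w2, w6}; □p there: w2:F, w6:F. ✗
w2: successors {w1, w3, w6}; □p there: w1:F, w3:T, w6:F. ✓
w3: successors {w3}; □p there: w3:T. ✓
w4: successors {w3, w5, w7}; □p there: w3:T, w5:T, w7:T. ✓
w5: successors {w1, w3, w5}; □p there: w1:F, w3:T, w5:T. ✓
w6: successors {w0, w6}; □p there: w0:F, w6:F. ✗
w7: successors {w1, w4}; □p there: w1:F, w4:F. ✗
Satisfying worlds: {w0, w2, w3, w4, w5}.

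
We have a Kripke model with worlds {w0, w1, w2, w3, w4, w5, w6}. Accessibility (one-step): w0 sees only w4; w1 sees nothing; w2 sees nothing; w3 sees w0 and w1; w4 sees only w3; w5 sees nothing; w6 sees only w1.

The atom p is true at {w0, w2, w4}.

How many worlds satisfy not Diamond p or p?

w0: not Diamond p is F, p is T. ✓
w1: not Diamond p is T, p is F. ✓
w2: not Diamond p is T, p is T. ✓
w3: not Diamond p is F, p is F. ✗
w4: not Diamond p is T, p is T. ✓
w5: not Diamond p is T, p is F. ✓
w6: not Diamond p is T, p is F. ✓
Satisfying worlds: {w0, w1, w2, w4, w5, w6}.

6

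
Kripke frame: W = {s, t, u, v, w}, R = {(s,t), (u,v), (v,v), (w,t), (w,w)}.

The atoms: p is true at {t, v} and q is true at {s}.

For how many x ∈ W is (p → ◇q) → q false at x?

s: p → ◇q is T, q is T. ✓
t: p → ◇q is F, q is F. ✓
u: p → ◇q is T, q is F. ✗
v: p → ◇q is F, q is F. ✓
w: p → ◇q is T, q is F. ✗
Satisfying worlds: {s, t, v}.
So (p → ◇q) → q fails at the other 2 worlds.

2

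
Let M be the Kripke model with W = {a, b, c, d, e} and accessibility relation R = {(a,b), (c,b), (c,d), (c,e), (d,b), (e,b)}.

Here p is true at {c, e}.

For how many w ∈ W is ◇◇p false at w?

a: successors {b}; ◇p there: b:F. ✗
b: no successors, so ◇◇p fails. ✗
c: successors {b, d, e}; ◇p there: b:F, d:F, e:F. ✗
d: successors {b}; ◇p there: b:F. ✗
e: successors {b}; ◇p there: b:F. ✗
Satisfying worlds: ∅.
So ◇◇p fails at the other 5 worlds.

5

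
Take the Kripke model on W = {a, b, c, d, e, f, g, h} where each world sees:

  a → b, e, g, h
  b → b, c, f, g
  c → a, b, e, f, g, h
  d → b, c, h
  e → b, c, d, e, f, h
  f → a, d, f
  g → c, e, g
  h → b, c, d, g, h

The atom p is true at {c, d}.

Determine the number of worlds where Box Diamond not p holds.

a: successors {b, e, g, h}; Diamond not p there: b:T, e:T, g:T, h:T. ✓
b: successors {b, c, f, g}; Diamond not p there: b:T, c:T, f:T, g:T. ✓
c: successors {a, b, e, f, g, h}; Diamond not p there: a:T, b:T, e:T, f:T, g:T, h:T. ✓
d: successors {b, c, h}; Diamond not p there: b:T, c:T, h:T. ✓
e: successors {b, c, d, e, f, h}; Diamond not p there: b:T, c:T, d:T, e:T, f:T, h:T. ✓
f: successors {a, d, f}; Diamond not p there: a:T, d:T, f:T. ✓
g: successors {c, e, g}; Diamond not p there: c:T, e:T, g:T. ✓
h: successors {b, c, d, g, h}; Diamond not p there: b:T, c:T, d:T, g:T, h:T. ✓
Satisfying worlds: {a, b, c, d, e, f, g, h}.

8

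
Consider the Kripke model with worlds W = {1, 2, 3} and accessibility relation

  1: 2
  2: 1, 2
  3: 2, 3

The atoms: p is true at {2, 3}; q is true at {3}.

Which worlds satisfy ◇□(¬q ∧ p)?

1: successors {2}; □(¬q ∧ p) there: 2:F. ✗
2: successors {1, 2}; □(¬q ∧ p) there: 1:T, 2:F. ✓
3: successors {2, 3}; □(¬q ∧ p) there: 2:F, 3:F. ✗

{2}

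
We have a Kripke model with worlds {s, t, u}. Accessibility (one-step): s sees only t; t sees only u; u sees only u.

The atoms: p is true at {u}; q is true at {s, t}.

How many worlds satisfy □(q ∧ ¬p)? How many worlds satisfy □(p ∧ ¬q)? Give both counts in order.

1 and 2

For □(q ∧ ¬p):
s: successors {t}; q ∧ ¬p there: t:T. ✓
t: successors {u}; q ∧ ¬p there: u:F. ✗
u: successors {u}; q ∧ ¬p there: u:F. ✗
— 1 world.
For □(p ∧ ¬q):
s: successors {t}; p ∧ ¬q there: t:F. ✗
t: successors {u}; p ∧ ¬q there: u:T. ✓
u: successors {u}; p ∧ ¬q there: u:T. ✓
— 2 worlds.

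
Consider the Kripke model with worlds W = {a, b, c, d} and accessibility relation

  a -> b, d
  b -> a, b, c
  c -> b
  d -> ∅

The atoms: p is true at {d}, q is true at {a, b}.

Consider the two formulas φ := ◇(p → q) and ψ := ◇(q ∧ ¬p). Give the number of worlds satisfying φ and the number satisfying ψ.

For ◇(p → q):
a: successors {b, d}; p → q there: b:T, d:F. ✓
b: successors {a, b, c}; p → q there: a:T, b:T, c:T. ✓
c: successors {b}; p → q there: b:T. ✓
d: no successors, so ◇(p → q) fails. ✗
— 3 worlds.
For ◇(q ∧ ¬p):
a: successors {b, d}; q ∧ ¬p there: b:T, d:F. ✓
b: successors {a, b, c}; q ∧ ¬p there: a:T, b:T, c:F. ✓
c: successors {b}; q ∧ ¬p there: b:T. ✓
d: no successors, so ◇(q ∧ ¬p) fails. ✗
— 3 worlds.

3 and 3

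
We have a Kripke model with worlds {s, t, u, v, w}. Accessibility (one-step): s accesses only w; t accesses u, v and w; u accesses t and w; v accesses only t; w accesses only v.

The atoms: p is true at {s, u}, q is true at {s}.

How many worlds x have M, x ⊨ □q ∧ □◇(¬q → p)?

s: □q is F, □◇(¬q → p) is F. ✗
t: □q is F, □◇(¬q → p) is F. ✗
u: □q is F, □◇(¬q → p) is F. ✗
v: □q is F, □◇(¬q → p) is T. ✗
w: □q is F, □◇(¬q → p) is F. ✗
Satisfying worlds: ∅.

0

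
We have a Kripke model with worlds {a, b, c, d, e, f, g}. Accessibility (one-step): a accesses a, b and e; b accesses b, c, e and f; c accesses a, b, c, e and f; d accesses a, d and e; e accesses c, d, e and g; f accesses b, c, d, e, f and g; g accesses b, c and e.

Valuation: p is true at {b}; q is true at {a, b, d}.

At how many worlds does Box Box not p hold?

0

a: successors {a, b, e}; Box not p there: a:F, b:F, e:T. ✗
b: successors {b, c, e, f}; Box not p there: b:F, c:F, e:T, f:F. ✗
c: successors {a, b, c, e, f}; Box not p there: a:F, b:F, c:F, e:T, f:F. ✗
d: successors {a, d, e}; Box not p there: a:F, d:T, e:T. ✗
e: successors {c, d, e, g}; Box not p there: c:F, d:T, e:T, g:F. ✗
f: successors {b, c, d, e, f, g}; Box not p there: b:F, c:F, d:T, e:T, f:F, g:F. ✗
g: successors {b, c, e}; Box not p there: b:F, c:F, e:T. ✗
Satisfying worlds: ∅.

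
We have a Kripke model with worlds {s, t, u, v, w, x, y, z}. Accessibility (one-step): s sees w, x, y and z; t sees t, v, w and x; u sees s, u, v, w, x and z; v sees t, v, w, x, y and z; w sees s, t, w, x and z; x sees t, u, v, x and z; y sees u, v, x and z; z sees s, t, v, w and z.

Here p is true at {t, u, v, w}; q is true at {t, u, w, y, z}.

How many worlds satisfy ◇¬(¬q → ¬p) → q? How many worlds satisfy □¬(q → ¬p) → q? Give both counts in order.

6 and 8

For ◇¬(¬q → ¬p) → q:
s: ◇¬(¬q → ¬p) is F, q is F. ✓
t: ◇¬(¬q → ¬p) is T, q is T. ✓
u: ◇¬(¬q → ¬p) is T, q is T. ✓
v: ◇¬(¬q → ¬p) is T, q is F. ✗
w: ◇¬(¬q → ¬p) is F, q is T. ✓
x: ◇¬(¬q → ¬p) is T, q is F. ✗
y: ◇¬(¬q → ¬p) is T, q is T. ✓
z: ◇¬(¬q → ¬p) is T, q is T. ✓
— 6 worlds.
For □¬(q → ¬p) → q:
s: □¬(q → ¬p) is F, q is F. ✓
t: □¬(q → ¬p) is F, q is T. ✓
u: □¬(q → ¬p) is F, q is T. ✓
v: □¬(q → ¬p) is F, q is F. ✓
w: □¬(q → ¬p) is F, q is T. ✓
x: □¬(q → ¬p) is F, q is F. ✓
y: □¬(q → ¬p) is F, q is T. ✓
z: □¬(q → ¬p) is F, q is T. ✓
— 8 worlds.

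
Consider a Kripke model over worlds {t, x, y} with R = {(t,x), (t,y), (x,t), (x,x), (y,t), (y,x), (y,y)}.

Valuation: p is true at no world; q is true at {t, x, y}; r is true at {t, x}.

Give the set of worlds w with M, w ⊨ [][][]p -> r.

{t, x, y}

t: [][][]p is F, r is T. ✓
x: [][][]p is F, r is T. ✓
y: [][][]p is F, r is F. ✓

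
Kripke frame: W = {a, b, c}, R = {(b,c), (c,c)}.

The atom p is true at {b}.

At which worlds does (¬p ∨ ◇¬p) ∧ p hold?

a: ¬p ∨ ◇¬p is T, p is F. ✗
b: ¬p ∨ ◇¬p is T, p is T. ✓
c: ¬p ∨ ◇¬p is T, p is F. ✗

{b}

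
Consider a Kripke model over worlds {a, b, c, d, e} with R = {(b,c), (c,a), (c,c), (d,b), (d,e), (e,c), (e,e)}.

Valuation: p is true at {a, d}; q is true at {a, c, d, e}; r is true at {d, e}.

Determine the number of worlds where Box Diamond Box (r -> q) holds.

4

a: no successors, so Box Diamond Box (r -> q) holds vacuously. ✓
b: successors {c}; Diamond Box (r -> q) there: c:T. ✓
c: successors {a, c}; Diamond Box (r -> q) there: a:F, c:T. ✗
d: successors {b, e}; Diamond Box (r -> q) there: b:T, e:T. ✓
e: successors {c, e}; Diamond Box (r -> q) there: c:T, e:T. ✓
Satisfying worlds: {a, b, d, e}.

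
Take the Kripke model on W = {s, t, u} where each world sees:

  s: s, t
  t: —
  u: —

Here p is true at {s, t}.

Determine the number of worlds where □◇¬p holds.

2

s: successors {s, t}; ◇¬p there: s:F, t:F. ✗
t: no successors, so □◇¬p holds vacuously. ✓
u: no successors, so □◇¬p holds vacuously. ✓
Satisfying worlds: {t, u}.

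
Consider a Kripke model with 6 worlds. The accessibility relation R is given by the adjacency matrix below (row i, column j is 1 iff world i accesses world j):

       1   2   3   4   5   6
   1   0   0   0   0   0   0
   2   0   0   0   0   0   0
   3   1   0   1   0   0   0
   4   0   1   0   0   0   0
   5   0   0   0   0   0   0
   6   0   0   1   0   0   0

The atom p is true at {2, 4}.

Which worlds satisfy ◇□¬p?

{3, 4, 6}

1: no successors, so ◇□¬p fails. ✗
2: no successors, so ◇□¬p fails. ✗
3: successors {1, 3}; □¬p there: 1:T, 3:T. ✓
4: successors {2}; □¬p there: 2:T. ✓
5: no successors, so ◇□¬p fails. ✗
6: successors {3}; □¬p there: 3:T. ✓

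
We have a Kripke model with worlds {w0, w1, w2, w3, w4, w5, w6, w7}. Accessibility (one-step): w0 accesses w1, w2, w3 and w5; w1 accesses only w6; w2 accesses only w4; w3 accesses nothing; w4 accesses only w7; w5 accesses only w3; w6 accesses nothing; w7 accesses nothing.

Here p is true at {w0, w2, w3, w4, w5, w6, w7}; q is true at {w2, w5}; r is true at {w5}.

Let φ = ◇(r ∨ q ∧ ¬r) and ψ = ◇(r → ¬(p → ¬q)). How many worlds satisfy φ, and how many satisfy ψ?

1 and 5

For ◇(r ∨ q ∧ ¬r):
w0: successors {w1, w2, w3, w5}; r ∨ q ∧ ¬r there: w1:F, w2:T, w3:F, w5:T. ✓
w1: successors {w6}; r ∨ q ∧ ¬r there: w6:F. ✗
w2: successors {w4}; r ∨ q ∧ ¬r there: w4:F. ✗
w3: no successors, so ◇(r ∨ q ∧ ¬r) fails. ✗
w4: successors {w7}; r ∨ q ∧ ¬r there: w7:F. ✗
w5: successors {w3}; r ∨ q ∧ ¬r there: w3:F. ✗
w6: no successors, so ◇(r ∨ q ∧ ¬r) fails. ✗
w7: no successors, so ◇(r ∨ q ∧ ¬r) fails. ✗
— 1 world.
For ◇(r → ¬(p → ¬q)):
w0: successors {w1, w2, w3, w5}; r → ¬(p → ¬q) there: w1:T, w2:T, w3:T, w5:T. ✓
w1: successors {w6}; r → ¬(p → ¬q) there: w6:T. ✓
w2: successors {w4}; r → ¬(p → ¬q) there: w4:T. ✓
w3: no successors, so ◇(r → ¬(p → ¬q)) fails. ✗
w4: successors {w7}; r → ¬(p → ¬q) there: w7:T. ✓
w5: successors {w3}; r → ¬(p → ¬q) there: w3:T. ✓
w6: no successors, so ◇(r → ¬(p → ¬q)) fails. ✗
w7: no successors, so ◇(r → ¬(p → ¬q)) fails. ✗
— 5 worlds.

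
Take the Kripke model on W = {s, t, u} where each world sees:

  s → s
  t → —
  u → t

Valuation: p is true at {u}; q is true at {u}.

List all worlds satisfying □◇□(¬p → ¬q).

s: successors {s}; ◇□(¬p → ¬q) there: s:T. ✓
t: no successors, so □◇□(¬p → ¬q) holds vacuously. ✓
u: successors {t}; ◇□(¬p → ¬q) there: t:F. ✗

{s, t}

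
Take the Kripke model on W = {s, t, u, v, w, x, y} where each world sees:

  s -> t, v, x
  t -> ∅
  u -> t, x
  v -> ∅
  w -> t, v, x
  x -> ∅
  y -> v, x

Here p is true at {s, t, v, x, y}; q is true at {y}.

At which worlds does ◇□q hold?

{s, u, w, y}

s: successors {t, v, x}; □q there: t:T, v:T, x:T. ✓
t: no successors, so ◇□q fails. ✗
u: successors {t, x}; □q there: t:T, x:T. ✓
v: no successors, so ◇□q fails. ✗
w: successors {t, v, x}; □q there: t:T, v:T, x:T. ✓
x: no successors, so ◇□q fails. ✗
y: successors {v, x}; □q there: v:T, x:T. ✓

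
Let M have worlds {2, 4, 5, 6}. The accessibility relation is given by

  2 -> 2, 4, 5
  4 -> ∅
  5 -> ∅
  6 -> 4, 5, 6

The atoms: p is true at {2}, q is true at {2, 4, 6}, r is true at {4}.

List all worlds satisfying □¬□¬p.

{4, 5}

2: successors {2, 4, 5}; ¬□¬p there: 2:T, 4:F, 5:F. ✗
4: no successors, so □¬□¬p holds vacuously. ✓
5: no successors, so □¬□¬p holds vacuously. ✓
6: successors {4, 5, 6}; ¬□¬p there: 4:F, 5:F, 6:F. ✗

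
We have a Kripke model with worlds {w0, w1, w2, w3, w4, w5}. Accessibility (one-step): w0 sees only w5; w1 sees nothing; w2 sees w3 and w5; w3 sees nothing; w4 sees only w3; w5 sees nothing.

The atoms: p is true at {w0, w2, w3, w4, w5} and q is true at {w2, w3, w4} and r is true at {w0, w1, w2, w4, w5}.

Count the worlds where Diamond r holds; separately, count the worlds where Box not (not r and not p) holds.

For Diamond r:
w0: successors {w5}; r there: w5:T. ✓
w1: no successors, so Diamond r fails. ✗
w2: successors {w3, w5}; r there: w3:F, w5:T. ✓
w3: no successors, so Diamond r fails. ✗
w4: successors {w3}; r there: w3:F. ✗
w5: no successors, so Diamond r fails. ✗
— 2 worlds.
For Box not (not r and not p):
w0: successors {w5}; not (not r and not p) there: w5:T. ✓
w1: no successors, so Box not (not r and not p) holds vacuously. ✓
w2: successors {w3, w5}; not (not r and not p) there: w3:T, w5:T. ✓
w3: no successors, so Box not (not r and not p) holds vacuously. ✓
w4: successors {w3}; not (not r and not p) there: w3:T. ✓
w5: no successors, so Box not (not r and not p) holds vacuously. ✓
— 6 worlds.

2 and 6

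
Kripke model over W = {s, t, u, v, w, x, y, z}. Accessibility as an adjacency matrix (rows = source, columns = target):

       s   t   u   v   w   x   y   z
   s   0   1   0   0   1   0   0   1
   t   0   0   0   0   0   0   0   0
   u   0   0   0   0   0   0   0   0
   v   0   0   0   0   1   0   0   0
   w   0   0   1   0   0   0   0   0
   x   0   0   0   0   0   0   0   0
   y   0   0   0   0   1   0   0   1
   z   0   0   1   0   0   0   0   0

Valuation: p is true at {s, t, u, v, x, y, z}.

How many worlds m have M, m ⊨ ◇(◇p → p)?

s: successors {t, w, z}; ◇p → p there: t:T, w:F, z:T. ✓
t: no successors, so ◇(◇p → p) fails. ✗
u: no successors, so ◇(◇p → p) fails. ✗
v: successors {w}; ◇p → p there: w:F. ✗
w: successors {u}; ◇p → p there: u:T. ✓
x: no successors, so ◇(◇p → p) fails. ✗
y: successors {w, z}; ◇p → p there: w:F, z:T. ✓
z: successors {u}; ◇p → p there: u:T. ✓
Satisfying worlds: {s, w, y, z}.

4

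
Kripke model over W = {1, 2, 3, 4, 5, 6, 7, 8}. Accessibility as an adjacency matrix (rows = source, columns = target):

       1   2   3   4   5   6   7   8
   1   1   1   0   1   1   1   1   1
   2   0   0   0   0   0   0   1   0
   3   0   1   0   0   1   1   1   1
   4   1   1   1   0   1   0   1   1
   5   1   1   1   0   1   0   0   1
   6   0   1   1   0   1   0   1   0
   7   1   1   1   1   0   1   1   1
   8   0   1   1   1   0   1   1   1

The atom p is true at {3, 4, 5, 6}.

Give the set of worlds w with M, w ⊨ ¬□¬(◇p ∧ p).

{1, 3, 4, 5, 6, 7, 8}

1: □¬(◇p ∧ p) is F. ✓
2: □¬(◇p ∧ p) is T. ✗
3: □¬(◇p ∧ p) is F. ✓
4: □¬(◇p ∧ p) is F. ✓
5: □¬(◇p ∧ p) is F. ✓
6: □¬(◇p ∧ p) is F. ✓
7: □¬(◇p ∧ p) is F. ✓
8: □¬(◇p ∧ p) is F. ✓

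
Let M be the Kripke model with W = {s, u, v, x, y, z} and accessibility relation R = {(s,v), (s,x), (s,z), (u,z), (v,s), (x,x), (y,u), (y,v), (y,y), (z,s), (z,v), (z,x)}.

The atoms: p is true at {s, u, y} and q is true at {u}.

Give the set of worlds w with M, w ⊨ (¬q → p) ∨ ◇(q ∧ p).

s: ¬q → p is T, ◇(q ∧ p) is F. ✓
u: ¬q → p is T, ◇(q ∧ p) is F. ✓
v: ¬q → p is F, ◇(q ∧ p) is F. ✗
x: ¬q → p is F, ◇(q ∧ p) is F. ✗
y: ¬q → p is T, ◇(q ∧ p) is T. ✓
z: ¬q → p is F, ◇(q ∧ p) is F. ✗

{s, u, y}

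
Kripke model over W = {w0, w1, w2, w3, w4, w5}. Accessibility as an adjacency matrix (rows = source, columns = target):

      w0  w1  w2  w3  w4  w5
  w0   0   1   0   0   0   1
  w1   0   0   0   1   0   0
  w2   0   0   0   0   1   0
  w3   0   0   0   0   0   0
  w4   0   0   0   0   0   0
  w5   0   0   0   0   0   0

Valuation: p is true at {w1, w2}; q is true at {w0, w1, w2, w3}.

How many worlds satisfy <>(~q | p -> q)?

w0: successors {w1, w5}; ~q | p -> q there: w1:T, w5:F. ✓
w1: successors {w3}; ~q | p -> q there: w3:T. ✓
w2: successors {w4}; ~q | p -> q there: w4:F. ✗
w3: no successors, so <>(~q | p -> q) fails. ✗
w4: no successors, so <>(~q | p -> q) fails. ✗
w5: no successors, so <>(~q | p -> q) fails. ✗
Satisfying worlds: {w0, w1}.

2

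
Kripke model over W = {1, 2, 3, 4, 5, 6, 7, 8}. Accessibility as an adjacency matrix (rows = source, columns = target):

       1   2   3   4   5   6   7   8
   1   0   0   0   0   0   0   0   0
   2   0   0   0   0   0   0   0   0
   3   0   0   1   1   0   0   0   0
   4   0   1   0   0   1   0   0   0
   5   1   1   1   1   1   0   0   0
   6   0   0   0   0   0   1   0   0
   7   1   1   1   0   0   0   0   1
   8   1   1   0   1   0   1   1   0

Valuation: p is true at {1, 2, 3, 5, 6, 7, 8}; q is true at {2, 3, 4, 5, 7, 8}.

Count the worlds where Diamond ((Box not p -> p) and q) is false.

1: no successors, so Diamond ((Box not p -> p) and q) fails. ✗
2: no successors, so Diamond ((Box not p -> p) and q) fails. ✗
3: successors {3, 4}; (Box not p -> p) and q there: 3:T, 4:T. ✓
4: successors {2, 5}; (Box not p -> p) and q there: 2:T, 5:T. ✓
5: successors {1, 2, 3, 4, 5}; (Box not p -> p) and q there: 1:F, 2:T, 3:T, 4:T, 5:T. ✓
6: successors {6}; (Box not p -> p) and q there: 6:F. ✗
7: successors {1, 2, 3, 8}; (Box not p -> p) and q there: 1:F, 2:T, 3:T, 8:T. ✓
8: successors {1, 2, 4, 6, 7}; (Box not p -> p) and q there: 1:F, 2:T, 4:T, 6:F, 7:T. ✓
Satisfying worlds: {3, 4, 5, 7, 8}.
So Diamond ((Box not p -> p) and q) fails at the other 3 worlds.

3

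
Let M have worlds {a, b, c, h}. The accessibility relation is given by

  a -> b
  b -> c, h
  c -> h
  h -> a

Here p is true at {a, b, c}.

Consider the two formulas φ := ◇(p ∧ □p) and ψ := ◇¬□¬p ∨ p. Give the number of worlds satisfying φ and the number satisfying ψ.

1 and 4

For ◇(p ∧ □p):
a: successors {b}; p ∧ □p there: b:F. ✗
b: successors {c, h}; p ∧ □p there: c:F, h:F. ✗
c: successors {h}; p ∧ □p there: h:F. ✗
h: successors {a}; p ∧ □p there: a:T. ✓
— 1 world.
For ◇¬□¬p ∨ p:
a: ◇¬□¬p is T, p is T. ✓
b: ◇¬□¬p is T, p is T. ✓
c: ◇¬□¬p is T, p is T. ✓
h: ◇¬□¬p is T, p is F. ✓
— 4 worlds.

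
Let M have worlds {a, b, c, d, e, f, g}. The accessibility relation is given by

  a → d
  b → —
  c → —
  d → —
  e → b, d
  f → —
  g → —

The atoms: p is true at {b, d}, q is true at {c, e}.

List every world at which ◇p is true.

a: successors {d}; p there: d:T. ✓
b: no successors, so ◇p fails. ✗
c: no successors, so ◇p fails. ✗
d: no successors, so ◇p fails. ✗
e: successors {b, d}; p there: b:T, d:T. ✓
f: no successors, so ◇p fails. ✗
g: no successors, so ◇p fails. ✗

{a, e}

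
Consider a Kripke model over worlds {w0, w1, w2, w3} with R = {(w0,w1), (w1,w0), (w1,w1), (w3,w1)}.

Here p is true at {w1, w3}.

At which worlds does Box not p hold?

w0: successors {w1}; not p there: w1:F. ✗
w1: successors {w0, w1}; not p there: w0:T, w1:F. ✗
w2: no successors, so Box not p holds vacuously. ✓
w3: successors {w1}; not p there: w1:F. ✗

{w2}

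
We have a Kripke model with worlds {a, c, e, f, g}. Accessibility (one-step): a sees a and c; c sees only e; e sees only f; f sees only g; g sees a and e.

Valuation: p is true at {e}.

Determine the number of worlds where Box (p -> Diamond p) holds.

3

a: successors {a, c}; p -> Diamond p there: a:T, c:T. ✓
c: successors {e}; p -> Diamond p there: e:F. ✗
e: successors {f}; p -> Diamond p there: f:T. ✓
f: successors {g}; p -> Diamond p there: g:T. ✓
g: successors {a, e}; p -> Diamond p there: a:T, e:F. ✗
Satisfying worlds: {a, e, f}.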